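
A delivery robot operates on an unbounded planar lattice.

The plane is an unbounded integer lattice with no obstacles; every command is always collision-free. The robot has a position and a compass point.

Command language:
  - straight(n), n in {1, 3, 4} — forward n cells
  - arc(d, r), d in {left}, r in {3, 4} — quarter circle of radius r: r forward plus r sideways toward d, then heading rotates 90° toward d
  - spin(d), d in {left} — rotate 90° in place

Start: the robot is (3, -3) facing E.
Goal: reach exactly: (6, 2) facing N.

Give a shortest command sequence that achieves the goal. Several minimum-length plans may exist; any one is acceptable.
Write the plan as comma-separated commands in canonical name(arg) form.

start: (3, -3) facing E
1. arc(left, 3) → (6, 0) facing N
2. straight(1) → (6, 1) facing N
3. straight(1) → (6, 2) facing N
nothing shorter than 3 reaches the goal.

arc(left, 3), straight(1), straight(1)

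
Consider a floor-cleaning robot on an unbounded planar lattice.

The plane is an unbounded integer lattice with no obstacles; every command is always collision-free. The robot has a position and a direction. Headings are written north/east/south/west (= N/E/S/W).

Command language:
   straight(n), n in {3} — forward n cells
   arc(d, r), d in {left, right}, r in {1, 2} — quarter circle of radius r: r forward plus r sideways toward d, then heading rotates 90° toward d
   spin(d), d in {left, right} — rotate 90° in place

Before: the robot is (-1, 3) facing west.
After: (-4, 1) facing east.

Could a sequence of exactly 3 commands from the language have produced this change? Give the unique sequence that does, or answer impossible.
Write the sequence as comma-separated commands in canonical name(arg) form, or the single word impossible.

key: position moved to (-4,1) AND the heading swung to E — translation plus rotation needed
t0: (-1, 3) facing west
1. straight(3) → (-4, 3) facing west
2. arc(left, 1) → (-5, 2) facing south
3. arc(left, 1) → (-4, 1) facing east
all 343 alternatives checked — unique.

straight(3), arc(left, 1), arc(left, 1)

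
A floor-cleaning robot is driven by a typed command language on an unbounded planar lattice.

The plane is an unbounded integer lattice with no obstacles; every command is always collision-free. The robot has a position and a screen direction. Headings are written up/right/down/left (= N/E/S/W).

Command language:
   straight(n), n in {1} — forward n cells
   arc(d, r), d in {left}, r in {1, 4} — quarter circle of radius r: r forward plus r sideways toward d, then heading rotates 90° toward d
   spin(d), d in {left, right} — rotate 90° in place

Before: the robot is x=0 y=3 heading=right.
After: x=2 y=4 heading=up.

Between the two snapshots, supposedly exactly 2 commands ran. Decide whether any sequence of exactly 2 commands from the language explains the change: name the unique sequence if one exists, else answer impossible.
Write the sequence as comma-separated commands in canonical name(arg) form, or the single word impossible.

key: order matters: swapping straight(1) and arc(left, 1) lands elsewhere
from: x=0 y=3 heading=right
[1] after straight(1): x=1 y=3 heading=right
[2] after arc(left, 1): x=2 y=4 heading=up
uniquely the one of 25 2-step routes that fits.

straight(1), arc(left, 1)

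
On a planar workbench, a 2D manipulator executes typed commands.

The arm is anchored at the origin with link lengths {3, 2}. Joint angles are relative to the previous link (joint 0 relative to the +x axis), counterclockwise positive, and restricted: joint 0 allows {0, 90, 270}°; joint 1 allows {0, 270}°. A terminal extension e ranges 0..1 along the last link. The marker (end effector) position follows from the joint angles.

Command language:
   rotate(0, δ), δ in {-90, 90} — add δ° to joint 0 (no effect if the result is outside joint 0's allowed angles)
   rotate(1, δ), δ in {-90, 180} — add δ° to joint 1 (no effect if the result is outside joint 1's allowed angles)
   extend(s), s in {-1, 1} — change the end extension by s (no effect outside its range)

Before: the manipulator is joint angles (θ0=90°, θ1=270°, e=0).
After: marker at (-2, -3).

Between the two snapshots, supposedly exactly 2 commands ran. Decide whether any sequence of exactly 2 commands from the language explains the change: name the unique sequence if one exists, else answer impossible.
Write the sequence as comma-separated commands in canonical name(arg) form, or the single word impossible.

rotate(0, -90), rotate(0, -90)

start: joint angles (θ0=90°, θ1=270°, e=0)
1. rotate(0, -90) → joint angles (θ0=0°, θ1=270°, e=0)
2. rotate(0, -90) → joint angles (θ0=270°, θ1=270°, e=0)
no rival 2-sequence matches.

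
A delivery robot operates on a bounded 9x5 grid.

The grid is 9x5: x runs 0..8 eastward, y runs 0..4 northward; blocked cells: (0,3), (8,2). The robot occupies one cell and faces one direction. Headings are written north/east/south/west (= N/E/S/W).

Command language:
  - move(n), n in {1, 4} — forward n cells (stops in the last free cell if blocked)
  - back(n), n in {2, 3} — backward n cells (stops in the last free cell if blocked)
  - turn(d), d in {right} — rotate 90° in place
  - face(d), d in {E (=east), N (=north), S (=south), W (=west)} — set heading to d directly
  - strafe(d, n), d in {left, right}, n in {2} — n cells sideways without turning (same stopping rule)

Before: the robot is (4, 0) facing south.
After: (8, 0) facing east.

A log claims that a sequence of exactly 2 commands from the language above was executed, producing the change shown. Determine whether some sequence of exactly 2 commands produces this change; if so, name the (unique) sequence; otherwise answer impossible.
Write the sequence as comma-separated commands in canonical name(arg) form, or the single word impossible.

face(E), move(4)

key: cell and facing (now E) both changed — the 2 commands mix motion and turning
start: (4, 0) facing south
[1] after face(E): (4, 0) facing east
[2] after move(4): (8, 0) facing east
no rival 2-sequence matches.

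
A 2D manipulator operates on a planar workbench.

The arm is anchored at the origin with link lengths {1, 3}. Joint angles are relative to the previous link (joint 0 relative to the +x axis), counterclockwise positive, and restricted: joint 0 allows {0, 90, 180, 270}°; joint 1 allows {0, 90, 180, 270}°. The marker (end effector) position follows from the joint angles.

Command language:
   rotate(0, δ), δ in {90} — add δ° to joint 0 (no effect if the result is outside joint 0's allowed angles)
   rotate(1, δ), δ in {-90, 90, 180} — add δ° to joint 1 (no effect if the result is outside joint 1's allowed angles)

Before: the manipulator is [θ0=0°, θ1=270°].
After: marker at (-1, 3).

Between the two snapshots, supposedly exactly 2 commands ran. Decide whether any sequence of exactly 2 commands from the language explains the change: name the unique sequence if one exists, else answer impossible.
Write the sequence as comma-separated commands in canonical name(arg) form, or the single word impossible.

rotate(0, 90), rotate(0, 90)

initial: [θ0=0°, θ1=270°]
1. rotate(0, 90) → [θ0=90°, θ1=270°]
2. rotate(0, 90) → [θ0=180°, θ1=270°]
uniquely the one of 16 2-step routes that fits.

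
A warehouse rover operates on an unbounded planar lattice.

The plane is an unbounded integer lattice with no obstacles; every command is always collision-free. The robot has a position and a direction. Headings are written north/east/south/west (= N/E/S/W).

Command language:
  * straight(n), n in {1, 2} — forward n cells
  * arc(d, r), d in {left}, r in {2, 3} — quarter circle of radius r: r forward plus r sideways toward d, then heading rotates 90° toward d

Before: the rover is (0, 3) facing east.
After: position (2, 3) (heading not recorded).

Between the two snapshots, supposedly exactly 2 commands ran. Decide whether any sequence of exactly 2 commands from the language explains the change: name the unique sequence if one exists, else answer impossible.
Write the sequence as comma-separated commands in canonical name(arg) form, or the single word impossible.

straight(1), straight(1)

start: (0, 3) facing east
[1] after straight(1): (1, 3) facing east
[2] after straight(1): (2, 3) facing east
no rival 2-sequence matches.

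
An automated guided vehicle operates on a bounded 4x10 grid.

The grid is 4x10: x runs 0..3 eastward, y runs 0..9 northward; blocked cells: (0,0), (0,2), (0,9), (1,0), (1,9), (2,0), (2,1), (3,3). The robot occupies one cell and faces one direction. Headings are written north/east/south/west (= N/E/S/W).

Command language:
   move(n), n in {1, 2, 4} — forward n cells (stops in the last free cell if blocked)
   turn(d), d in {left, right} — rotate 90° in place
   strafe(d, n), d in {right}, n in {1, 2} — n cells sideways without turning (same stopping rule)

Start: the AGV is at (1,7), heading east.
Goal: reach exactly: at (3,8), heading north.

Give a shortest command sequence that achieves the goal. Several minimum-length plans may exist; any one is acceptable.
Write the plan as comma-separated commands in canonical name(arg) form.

turn(left), move(2), strafe(right, 2)

t0: at (1,7), heading east
t=1 turn(left) ⇒ at (1,7), heading north
t=2 move(2) ⇒ at (1,8), heading north
t=3 strafe(right, 2) ⇒ at (3,8), heading north
nothing shorter than 3 reaches the goal.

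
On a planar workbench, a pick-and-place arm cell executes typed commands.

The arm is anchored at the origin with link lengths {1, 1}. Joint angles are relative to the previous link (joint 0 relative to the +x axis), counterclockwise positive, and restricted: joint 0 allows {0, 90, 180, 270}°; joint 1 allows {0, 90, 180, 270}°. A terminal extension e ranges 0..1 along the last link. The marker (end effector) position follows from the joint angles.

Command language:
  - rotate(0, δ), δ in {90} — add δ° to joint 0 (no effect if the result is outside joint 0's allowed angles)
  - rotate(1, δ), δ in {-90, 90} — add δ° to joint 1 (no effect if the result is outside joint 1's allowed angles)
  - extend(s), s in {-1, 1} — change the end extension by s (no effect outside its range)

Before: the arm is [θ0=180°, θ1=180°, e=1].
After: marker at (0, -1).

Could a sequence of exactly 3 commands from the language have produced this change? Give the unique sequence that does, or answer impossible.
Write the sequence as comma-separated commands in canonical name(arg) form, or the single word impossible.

start: [θ0=180°, θ1=180°, e=1]
step 1 (rotate(0, 90)): [θ0=270°, θ1=180°, e=1]
step 2 (rotate(0, 90)): [θ0=0°, θ1=180°, e=1]
step 3 (rotate(0, 90)): [θ0=90°, θ1=180°, e=1]
no rival 3-sequence matches.

rotate(0, 90), rotate(0, 90), rotate(0, 90)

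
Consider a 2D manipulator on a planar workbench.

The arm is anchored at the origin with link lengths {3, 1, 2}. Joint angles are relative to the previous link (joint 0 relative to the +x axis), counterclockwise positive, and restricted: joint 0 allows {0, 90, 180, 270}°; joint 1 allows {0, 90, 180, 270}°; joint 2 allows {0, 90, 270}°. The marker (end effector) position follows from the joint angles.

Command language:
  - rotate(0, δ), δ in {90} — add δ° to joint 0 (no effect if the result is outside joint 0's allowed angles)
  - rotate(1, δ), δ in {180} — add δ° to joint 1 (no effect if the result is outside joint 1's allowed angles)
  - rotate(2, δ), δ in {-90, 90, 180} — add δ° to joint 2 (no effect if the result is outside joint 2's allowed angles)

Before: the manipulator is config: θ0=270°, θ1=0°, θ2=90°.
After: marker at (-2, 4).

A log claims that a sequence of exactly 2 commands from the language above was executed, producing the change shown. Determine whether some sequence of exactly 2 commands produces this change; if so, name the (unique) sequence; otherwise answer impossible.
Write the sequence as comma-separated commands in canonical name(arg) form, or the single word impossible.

rotate(0, 90), rotate(0, 90)

from: config: θ0=270°, θ1=0°, θ2=90°
[1] after rotate(0, 90): config: θ0=0°, θ1=0°, θ2=90°
[2] after rotate(0, 90): config: θ0=90°, θ1=0°, θ2=90°
no rival 2-sequence matches.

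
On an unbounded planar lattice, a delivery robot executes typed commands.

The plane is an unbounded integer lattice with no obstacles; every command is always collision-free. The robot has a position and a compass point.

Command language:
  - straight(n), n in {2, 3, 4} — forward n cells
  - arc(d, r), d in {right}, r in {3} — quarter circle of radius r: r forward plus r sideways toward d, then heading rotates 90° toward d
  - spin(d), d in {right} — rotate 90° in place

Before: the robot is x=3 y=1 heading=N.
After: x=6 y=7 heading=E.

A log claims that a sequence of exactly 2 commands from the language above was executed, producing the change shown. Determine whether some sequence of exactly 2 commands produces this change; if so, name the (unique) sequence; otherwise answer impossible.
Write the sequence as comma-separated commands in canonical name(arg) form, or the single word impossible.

straight(3), arc(right, 3)

key: running arc(right, 3) before straight(3) would end elsewhere — order is forced
begin: x=3 y=1 heading=N
1. straight(3) → x=3 y=4 heading=N
2. arc(right, 3) → x=6 y=7 heading=E
uniquely the one of 25 2-step routes that fits.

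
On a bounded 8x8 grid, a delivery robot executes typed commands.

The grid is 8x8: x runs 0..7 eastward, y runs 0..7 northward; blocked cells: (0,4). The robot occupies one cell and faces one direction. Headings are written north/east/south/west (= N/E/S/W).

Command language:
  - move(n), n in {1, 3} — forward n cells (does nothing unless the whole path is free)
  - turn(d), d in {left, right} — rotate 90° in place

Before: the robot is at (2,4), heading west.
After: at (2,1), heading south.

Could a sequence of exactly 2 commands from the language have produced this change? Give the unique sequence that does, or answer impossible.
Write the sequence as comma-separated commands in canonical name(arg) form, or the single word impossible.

key: order matters: swapping turn(left) and move(3) lands elsewhere
initial: at (2,4), heading west
step 1 (turn(left)): at (2,4), heading south
step 2 (move(3)): at (2,1), heading south
no rival 2-sequence matches.

turn(left), move(3)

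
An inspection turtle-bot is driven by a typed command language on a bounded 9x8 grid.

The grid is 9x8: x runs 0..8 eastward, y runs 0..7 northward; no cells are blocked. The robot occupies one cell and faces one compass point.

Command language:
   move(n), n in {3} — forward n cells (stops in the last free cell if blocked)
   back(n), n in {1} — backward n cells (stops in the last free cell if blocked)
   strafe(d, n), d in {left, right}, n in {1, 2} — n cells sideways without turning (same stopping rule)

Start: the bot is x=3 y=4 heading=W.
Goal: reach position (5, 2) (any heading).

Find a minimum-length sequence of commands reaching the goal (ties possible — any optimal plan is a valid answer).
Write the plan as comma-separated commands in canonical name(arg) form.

back(1), back(1), strafe(left, 2)

begin: x=3 y=4 heading=W
1. back(1) → x=4 y=4 heading=W
2. back(1) → x=5 y=4 heading=W
3. strafe(left, 2) → x=5 y=2 heading=W
shorter routes all fall short; 3 is best.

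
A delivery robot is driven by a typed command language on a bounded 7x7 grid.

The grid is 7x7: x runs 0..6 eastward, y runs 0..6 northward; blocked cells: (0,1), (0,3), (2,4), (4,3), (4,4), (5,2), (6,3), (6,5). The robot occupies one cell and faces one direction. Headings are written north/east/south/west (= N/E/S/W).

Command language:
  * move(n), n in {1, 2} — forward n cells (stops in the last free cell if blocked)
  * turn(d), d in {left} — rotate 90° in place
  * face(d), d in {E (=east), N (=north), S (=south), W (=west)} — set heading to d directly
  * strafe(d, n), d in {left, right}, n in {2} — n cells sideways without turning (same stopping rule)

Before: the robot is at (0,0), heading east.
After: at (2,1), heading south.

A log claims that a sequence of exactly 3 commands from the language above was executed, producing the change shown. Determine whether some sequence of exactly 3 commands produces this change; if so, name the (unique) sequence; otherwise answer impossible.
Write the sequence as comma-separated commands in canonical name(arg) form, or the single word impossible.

impossible

every 3-command combo misses the target.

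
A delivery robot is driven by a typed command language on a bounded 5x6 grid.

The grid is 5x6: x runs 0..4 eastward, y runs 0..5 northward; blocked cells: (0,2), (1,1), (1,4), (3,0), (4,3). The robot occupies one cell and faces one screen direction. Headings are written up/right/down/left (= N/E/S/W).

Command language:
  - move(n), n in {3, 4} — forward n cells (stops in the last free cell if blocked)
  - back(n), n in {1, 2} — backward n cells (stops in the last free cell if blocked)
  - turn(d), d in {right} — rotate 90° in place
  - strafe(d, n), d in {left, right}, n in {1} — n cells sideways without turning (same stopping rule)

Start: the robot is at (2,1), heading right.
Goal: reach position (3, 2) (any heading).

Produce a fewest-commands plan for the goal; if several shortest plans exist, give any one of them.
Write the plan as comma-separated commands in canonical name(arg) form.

move(3), strafe(left, 1), back(1)

t0: at (2,1), heading right
t=1 move(3) ⇒ at (4,1), heading right
t=2 strafe(left, 1) ⇒ at (4,2), heading right
t=3 back(1) ⇒ at (3,2), heading right
no 2-step plan works, so 3 is optimal.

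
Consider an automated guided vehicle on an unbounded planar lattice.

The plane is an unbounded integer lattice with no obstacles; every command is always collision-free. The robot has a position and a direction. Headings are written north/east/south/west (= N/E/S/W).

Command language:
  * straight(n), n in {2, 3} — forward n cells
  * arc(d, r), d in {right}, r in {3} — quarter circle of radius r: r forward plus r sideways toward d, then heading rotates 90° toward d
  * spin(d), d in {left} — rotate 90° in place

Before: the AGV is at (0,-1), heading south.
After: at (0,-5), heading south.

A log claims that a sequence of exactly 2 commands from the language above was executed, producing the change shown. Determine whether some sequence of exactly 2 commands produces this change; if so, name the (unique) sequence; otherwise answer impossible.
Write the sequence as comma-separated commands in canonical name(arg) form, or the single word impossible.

straight(2), straight(2)

key: heading stays S — no command in the sequence turns
start: at (0,-1), heading south
[1] after straight(2): at (0,-3), heading south
[2] after straight(2): at (0,-5), heading south
no other 2-command option fits: unique.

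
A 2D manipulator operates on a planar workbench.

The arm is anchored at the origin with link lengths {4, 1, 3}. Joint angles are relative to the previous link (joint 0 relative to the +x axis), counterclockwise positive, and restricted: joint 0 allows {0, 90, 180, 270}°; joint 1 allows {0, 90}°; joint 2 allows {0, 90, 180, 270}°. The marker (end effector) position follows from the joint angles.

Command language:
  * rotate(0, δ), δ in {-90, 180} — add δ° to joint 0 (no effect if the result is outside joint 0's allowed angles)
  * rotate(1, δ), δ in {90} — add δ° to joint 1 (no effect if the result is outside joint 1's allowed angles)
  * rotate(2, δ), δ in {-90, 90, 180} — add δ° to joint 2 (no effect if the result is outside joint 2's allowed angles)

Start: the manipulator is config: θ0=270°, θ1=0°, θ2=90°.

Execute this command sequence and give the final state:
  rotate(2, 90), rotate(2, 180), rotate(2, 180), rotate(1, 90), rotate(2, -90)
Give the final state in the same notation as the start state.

config: θ0=270°, θ1=90°, θ2=90°

from: config: θ0=270°, θ1=0°, θ2=90°
step 1 (rotate(2, 90)): config: θ0=270°, θ1=0°, θ2=180°
step 2 (rotate(2, 180)): config: θ0=270°, θ1=0°, θ2=0°
step 3 (rotate(2, 180)): config: θ0=270°, θ1=0°, θ2=180°
step 4 (rotate(1, 90)): config: θ0=270°, θ1=90°, θ2=180°
step 5 (rotate(2, -90)): config: θ0=270°, θ1=90°, θ2=90°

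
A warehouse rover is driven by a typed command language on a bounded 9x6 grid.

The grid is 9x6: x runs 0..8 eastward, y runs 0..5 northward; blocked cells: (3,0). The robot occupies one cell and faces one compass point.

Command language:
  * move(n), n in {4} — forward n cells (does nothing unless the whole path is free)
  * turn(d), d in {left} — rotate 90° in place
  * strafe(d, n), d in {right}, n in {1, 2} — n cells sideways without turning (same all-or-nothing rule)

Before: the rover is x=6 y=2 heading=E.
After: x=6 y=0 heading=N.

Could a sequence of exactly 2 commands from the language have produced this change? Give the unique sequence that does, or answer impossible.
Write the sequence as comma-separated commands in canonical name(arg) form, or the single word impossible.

strafe(right, 2), turn(left)

key: cell and facing (now N) both changed — the 2 commands mix motion and turning
start: x=6 y=2 heading=E
t=1 strafe(right, 2) ⇒ x=6 y=0 heading=E
t=2 turn(left) ⇒ x=6 y=0 heading=N
no rival 2-sequence matches.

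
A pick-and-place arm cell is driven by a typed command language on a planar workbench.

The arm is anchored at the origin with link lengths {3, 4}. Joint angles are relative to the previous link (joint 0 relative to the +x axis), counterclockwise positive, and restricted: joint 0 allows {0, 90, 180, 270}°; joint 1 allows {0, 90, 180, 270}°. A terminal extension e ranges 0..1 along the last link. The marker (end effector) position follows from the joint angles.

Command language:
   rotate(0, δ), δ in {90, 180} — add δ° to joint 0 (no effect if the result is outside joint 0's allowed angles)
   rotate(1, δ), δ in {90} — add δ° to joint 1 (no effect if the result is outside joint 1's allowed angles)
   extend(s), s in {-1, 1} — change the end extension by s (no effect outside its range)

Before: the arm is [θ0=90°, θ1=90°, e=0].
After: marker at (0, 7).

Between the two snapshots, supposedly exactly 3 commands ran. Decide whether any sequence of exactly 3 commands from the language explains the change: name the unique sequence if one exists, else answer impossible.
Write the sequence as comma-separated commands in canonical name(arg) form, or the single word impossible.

t0: [θ0=90°, θ1=90°, e=0]
t=1 rotate(1, 90) ⇒ [θ0=90°, θ1=180°, e=0]
t=2 rotate(1, 90) ⇒ [θ0=90°, θ1=270°, e=0]
t=3 rotate(1, 90) ⇒ [θ0=90°, θ1=0°, e=0]
no rival 3-sequence matches.

rotate(1, 90), rotate(1, 90), rotate(1, 90)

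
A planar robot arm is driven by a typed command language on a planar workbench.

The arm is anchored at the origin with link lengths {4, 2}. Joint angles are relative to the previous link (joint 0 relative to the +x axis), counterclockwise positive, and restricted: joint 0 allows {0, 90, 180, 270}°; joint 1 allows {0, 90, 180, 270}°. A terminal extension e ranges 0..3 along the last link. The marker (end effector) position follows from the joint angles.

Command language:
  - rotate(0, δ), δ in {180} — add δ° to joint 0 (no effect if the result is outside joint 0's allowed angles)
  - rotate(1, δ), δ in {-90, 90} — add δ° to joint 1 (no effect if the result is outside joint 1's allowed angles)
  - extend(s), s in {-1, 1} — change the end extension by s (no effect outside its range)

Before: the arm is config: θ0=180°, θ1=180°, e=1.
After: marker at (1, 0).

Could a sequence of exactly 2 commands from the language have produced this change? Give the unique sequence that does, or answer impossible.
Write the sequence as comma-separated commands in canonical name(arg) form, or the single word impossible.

extend(1), extend(1)

from: config: θ0=180°, θ1=180°, e=1
1. extend(1) → config: θ0=180°, θ1=180°, e=2
2. extend(1) → config: θ0=180°, θ1=180°, e=3
no other 2-command option fits: unique.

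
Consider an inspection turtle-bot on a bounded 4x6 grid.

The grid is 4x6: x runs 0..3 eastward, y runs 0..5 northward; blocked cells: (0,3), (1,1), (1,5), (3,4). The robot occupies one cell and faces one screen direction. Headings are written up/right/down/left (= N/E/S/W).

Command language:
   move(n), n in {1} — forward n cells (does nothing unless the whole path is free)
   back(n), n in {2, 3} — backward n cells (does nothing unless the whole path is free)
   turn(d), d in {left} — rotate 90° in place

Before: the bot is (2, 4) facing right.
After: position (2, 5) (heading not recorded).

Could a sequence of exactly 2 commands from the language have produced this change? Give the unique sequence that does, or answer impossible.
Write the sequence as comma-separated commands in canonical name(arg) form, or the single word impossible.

turn(left), move(1)

key: order matters: swapping turn(left) and move(1) lands elsewhere
initial: (2, 4) facing right
step 1 (turn(left)): (2, 4) facing up
step 2 (move(1)): (2, 5) facing up
no rival 2-sequence matches.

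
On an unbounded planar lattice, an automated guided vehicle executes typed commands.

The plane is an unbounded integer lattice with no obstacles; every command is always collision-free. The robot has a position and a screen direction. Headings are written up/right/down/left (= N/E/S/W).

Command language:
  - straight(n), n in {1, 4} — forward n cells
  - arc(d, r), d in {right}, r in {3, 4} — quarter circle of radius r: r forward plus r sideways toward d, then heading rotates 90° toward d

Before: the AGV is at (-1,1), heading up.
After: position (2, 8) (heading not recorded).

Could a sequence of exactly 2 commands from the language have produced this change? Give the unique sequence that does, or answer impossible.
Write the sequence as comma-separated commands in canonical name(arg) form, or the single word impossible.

straight(4), arc(right, 3)

key: order matters: swapping straight(4) and arc(right, 3) lands elsewhere
start: at (-1,1), heading up
t=1 straight(4) ⇒ at (-1,5), heading up
t=2 arc(right, 3) ⇒ at (2,8), heading right
all 16 alternatives checked — unique.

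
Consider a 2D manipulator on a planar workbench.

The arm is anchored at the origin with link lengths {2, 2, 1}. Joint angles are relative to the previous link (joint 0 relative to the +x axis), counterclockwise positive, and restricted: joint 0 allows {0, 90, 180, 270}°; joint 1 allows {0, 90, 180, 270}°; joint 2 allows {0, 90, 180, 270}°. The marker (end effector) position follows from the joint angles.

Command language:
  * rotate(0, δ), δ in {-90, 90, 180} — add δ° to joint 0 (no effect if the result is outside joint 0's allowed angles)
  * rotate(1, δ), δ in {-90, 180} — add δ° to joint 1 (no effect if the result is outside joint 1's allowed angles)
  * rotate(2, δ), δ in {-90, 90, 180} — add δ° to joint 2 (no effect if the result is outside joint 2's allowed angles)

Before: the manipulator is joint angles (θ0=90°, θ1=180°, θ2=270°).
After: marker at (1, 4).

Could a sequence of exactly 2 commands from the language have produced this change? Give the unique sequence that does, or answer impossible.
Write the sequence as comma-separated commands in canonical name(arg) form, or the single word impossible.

rotate(1, -90), rotate(1, -90)

start: joint angles (θ0=90°, θ1=180°, θ2=270°)
[1] after rotate(1, -90): joint angles (θ0=90°, θ1=90°, θ2=270°)
[2] after rotate(1, -90): joint angles (θ0=90°, θ1=0°, θ2=270°)
uniquely the one of 64 2-step routes that fits.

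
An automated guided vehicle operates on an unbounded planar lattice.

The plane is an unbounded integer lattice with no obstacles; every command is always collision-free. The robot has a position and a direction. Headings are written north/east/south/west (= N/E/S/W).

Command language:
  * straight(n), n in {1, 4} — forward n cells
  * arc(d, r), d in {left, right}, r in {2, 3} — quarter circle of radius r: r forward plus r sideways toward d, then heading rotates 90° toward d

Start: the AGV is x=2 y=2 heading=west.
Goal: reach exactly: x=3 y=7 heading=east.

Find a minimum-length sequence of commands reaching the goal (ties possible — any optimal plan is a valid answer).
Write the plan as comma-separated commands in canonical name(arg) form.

arc(right, 2), arc(right, 3)

t0: x=2 y=2 heading=west
1. arc(right, 2) → x=0 y=4 heading=north
2. arc(right, 3) → x=3 y=7 heading=east
shorter routes all fall short; 2 is best.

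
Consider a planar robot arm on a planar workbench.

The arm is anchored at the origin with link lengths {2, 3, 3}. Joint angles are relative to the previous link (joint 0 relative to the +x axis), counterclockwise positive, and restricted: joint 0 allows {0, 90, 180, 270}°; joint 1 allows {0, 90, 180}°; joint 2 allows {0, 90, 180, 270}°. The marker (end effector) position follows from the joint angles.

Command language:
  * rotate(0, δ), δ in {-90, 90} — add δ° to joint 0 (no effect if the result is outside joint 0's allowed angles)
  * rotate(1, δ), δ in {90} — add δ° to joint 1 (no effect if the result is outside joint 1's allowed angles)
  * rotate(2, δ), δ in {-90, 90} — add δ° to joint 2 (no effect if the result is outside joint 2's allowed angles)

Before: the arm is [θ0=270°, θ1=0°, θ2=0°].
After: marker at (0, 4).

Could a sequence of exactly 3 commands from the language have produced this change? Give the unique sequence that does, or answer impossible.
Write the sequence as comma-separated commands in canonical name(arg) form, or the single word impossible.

rotate(1, 90), rotate(1, 90), rotate(1, 90)

initial: [θ0=270°, θ1=0°, θ2=0°]
1. rotate(1, 90) → [θ0=270°, θ1=90°, θ2=0°]
2. rotate(1, 90) → [θ0=270°, θ1=180°, θ2=0°]
3. rotate(1, 90) → [θ0=270°, θ1=180°, θ2=0°]
all 125 alternatives checked — unique.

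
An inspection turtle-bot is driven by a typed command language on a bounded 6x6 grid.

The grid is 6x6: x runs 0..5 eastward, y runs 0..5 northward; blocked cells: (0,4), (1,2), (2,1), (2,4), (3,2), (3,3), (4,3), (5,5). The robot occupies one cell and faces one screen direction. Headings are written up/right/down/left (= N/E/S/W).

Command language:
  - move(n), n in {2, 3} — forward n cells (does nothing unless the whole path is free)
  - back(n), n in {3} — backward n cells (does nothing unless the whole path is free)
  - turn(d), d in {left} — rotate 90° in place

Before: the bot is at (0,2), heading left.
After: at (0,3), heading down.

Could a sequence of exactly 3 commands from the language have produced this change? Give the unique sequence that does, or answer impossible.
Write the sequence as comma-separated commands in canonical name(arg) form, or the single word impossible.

key: running back(3) before turn(left) would end elsewhere — order is forced
begin: at (0,2), heading left
t=1 turn(left) ⇒ at (0,2), heading down
t=2 move(2) ⇒ at (0,0), heading down
t=3 back(3) ⇒ at (0,3), heading down
no rival 3-sequence matches.

turn(left), move(2), back(3)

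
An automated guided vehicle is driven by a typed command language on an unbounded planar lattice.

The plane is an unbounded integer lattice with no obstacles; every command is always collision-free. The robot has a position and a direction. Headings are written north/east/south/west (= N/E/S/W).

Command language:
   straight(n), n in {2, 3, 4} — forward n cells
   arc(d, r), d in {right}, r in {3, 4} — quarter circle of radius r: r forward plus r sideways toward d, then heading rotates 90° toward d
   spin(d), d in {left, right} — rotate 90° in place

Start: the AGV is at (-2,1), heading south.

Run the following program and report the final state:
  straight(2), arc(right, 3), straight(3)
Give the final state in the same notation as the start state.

at (-8,-4), heading west

t0: at (-2,1), heading south
t=1 straight(2) ⇒ at (-2,-1), heading south
t=2 arc(right, 3) ⇒ at (-5,-4), heading west
t=3 straight(3) ⇒ at (-8,-4), heading west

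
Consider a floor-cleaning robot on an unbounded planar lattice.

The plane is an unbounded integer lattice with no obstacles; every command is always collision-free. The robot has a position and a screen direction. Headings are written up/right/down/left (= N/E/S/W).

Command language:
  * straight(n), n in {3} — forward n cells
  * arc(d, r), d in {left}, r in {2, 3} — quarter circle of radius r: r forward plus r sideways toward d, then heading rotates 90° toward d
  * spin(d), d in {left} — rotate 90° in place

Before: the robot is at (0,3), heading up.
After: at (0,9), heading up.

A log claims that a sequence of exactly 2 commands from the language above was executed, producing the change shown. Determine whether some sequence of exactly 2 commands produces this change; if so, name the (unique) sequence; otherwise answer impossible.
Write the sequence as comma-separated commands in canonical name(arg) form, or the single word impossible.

straight(3), straight(3)

key: heading stays N — no command in the sequence turns
from: at (0,3), heading up
[1] after straight(3): at (0,6), heading up
[2] after straight(3): at (0,9), heading up
all 16 alternatives checked — unique.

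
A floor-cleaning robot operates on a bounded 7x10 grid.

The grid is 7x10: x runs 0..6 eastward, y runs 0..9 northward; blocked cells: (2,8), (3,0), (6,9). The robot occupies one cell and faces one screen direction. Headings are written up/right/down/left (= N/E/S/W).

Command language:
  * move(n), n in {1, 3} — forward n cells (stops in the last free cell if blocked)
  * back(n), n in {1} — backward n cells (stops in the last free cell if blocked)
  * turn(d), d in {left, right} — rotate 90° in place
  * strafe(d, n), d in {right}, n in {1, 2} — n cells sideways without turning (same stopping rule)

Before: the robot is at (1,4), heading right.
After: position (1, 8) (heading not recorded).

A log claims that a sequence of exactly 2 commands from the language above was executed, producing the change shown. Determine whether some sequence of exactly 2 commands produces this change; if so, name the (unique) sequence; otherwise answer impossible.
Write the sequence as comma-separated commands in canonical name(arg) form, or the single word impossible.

no 2-step route produces this change.

impossible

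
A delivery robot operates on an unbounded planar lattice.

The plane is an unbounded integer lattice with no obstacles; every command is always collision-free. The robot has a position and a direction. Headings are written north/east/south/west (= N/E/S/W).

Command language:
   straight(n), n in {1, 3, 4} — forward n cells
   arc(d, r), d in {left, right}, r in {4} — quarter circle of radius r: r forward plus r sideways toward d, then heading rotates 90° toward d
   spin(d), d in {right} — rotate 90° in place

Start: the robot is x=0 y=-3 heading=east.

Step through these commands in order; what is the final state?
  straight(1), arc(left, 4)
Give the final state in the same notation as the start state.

begin: x=0 y=-3 heading=east
[1] after straight(1): x=1 y=-3 heading=east
[2] after arc(left, 4): x=5 y=1 heading=north

x=5 y=1 heading=north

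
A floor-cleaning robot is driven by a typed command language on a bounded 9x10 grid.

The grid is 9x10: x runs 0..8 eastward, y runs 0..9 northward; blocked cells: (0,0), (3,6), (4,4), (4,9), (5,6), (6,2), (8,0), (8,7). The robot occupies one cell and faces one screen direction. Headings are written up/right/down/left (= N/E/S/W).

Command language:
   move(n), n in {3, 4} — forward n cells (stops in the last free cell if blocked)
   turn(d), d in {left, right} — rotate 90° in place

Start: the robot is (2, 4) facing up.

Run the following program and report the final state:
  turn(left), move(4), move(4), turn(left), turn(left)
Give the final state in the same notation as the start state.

(0, 4) facing right

start: (2, 4) facing up
1. turn(left) → (2, 4) facing left
2. move(4) → (0, 4) facing left
3. move(4) → (0, 4) facing left
4. turn(left) → (0, 4) facing down
5. turn(left) → (0, 4) facing right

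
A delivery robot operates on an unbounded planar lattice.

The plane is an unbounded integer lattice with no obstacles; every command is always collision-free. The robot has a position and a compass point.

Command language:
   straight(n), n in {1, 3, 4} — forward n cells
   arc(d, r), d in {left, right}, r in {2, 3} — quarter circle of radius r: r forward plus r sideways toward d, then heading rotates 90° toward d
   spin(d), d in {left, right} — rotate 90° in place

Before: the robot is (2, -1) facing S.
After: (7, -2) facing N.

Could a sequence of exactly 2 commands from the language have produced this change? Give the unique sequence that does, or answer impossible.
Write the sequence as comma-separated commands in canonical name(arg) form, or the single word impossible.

key: position moved to (7,-2) AND the heading swung to N — translation plus rotation needed
start: (2, -1) facing S
[1] after arc(left, 3): (5, -4) facing E
[2] after arc(left, 2): (7, -2) facing N
no rival 2-sequence matches.

arc(left, 3), arc(left, 2)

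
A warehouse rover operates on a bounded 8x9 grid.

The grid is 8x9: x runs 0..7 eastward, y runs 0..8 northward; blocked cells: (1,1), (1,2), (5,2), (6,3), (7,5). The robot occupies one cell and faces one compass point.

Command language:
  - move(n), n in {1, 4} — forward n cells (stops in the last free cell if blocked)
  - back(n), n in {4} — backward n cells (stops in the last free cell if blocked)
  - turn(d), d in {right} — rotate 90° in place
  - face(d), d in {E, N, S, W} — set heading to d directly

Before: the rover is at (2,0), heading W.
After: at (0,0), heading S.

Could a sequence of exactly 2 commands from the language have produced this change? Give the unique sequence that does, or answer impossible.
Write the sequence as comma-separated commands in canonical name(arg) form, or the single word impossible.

key: position moved to (0,0) AND the heading swung to S — translation plus rotation needed
initial: at (2,0), heading W
[1] after move(4): at (0,0), heading W
[2] after face(S): at (0,0), heading S
no rival 2-sequence matches.

move(4), face(S)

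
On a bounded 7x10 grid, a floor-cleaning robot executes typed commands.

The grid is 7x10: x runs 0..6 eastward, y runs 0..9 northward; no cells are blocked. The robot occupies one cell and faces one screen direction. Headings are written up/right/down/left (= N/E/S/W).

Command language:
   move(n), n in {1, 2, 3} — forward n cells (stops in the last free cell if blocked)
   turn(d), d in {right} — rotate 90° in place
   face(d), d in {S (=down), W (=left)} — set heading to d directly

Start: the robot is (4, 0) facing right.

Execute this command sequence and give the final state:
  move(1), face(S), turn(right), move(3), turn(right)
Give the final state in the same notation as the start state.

(2, 0) facing up

start: (4, 0) facing right
step 1 (move(1)): (5, 0) facing right
step 2 (face(S)): (5, 0) facing down
step 3 (turn(right)): (5, 0) facing left
step 4 (move(3)): (2, 0) facing left
step 5 (turn(right)): (2, 0) facing up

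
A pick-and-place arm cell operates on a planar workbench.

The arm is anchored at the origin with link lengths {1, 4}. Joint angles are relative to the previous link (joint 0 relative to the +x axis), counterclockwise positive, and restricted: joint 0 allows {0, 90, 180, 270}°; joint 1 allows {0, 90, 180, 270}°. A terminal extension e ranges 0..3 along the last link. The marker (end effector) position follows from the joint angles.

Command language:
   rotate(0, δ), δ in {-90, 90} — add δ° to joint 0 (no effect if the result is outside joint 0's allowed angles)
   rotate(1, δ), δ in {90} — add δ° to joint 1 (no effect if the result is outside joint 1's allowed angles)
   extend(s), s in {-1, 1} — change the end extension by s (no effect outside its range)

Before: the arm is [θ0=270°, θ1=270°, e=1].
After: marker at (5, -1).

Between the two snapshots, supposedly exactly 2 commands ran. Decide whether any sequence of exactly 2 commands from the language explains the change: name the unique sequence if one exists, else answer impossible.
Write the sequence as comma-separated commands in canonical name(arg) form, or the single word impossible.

rotate(1, 90), rotate(1, 90)

begin: [θ0=270°, θ1=270°, e=1]
1. rotate(1, 90) → [θ0=270°, θ1=0°, e=1]
2. rotate(1, 90) → [θ0=270°, θ1=90°, e=1]
uniquely the one of 25 2-step routes that fits.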